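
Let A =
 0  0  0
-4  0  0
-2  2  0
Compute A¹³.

[[0, 0, 0], [0, 0, 0], [0, 0, 0]]

A is strictly triangular, hence nilpotent: A³ = 0, so A¹³ = 0.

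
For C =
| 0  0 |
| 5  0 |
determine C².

[[0, 0], [0, 0]]

C is strictly triangular, hence nilpotent: C² = 0, so C² = 0.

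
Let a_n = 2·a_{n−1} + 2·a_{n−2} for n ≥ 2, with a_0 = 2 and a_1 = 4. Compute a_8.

4896

With companion matrix B = [[2, 2], [1, 0]], [a_n, a_{n−1}]ᵀ = B·[a_{n−1}, a_{n−2}]ᵀ, so [a_8, a_7]ᵀ = B^7·[a_1, a_0]ᵀ.
B^7 = [[896, 656], [328, 240]], giving [a_8, a_7]ᵀ = [[4896], [1792]].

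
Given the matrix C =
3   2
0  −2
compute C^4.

[[81, 26], [0, 16]]

C^2 = [[9, 2], [0, 4]]
C^3 = [[27, 14], [0, −8]]
C^4 = [[81, 26], [0, 16]]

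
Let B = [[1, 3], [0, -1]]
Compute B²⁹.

[[1, 3], [0, -1]]

B² = I (check: tr B = 0 and det B = -1), so B²⁹ = B since 29 is odd.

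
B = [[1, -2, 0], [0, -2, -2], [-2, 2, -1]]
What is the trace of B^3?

B^2 = [[1, 2, 4], [4, 0, 6], [0, -2, -3]]
B^3 = [[-7, 2, -8], [-8, 4, -6], [6, -2, 7]]

4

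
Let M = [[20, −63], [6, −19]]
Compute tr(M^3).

7

tr M = 1 and det M = −2, so the characteristic polynomial is λ² − (1)λ + (−2) with roots 2 and −1.
Eigenvectors give P = [[7, −3], [2, −1]] with P⁻¹ = [[1, −3], [2, −7]], and M = P·diag(2, −1)·P⁻¹.
Then M^3 = P·diag(8, −1)·P⁻¹ = [[56, 3], [16, 1]] · [[1, −3], [2, −7]] = [[62, −189], [18, −55]].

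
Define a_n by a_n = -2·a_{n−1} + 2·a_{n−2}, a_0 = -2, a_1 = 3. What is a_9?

10928

With companion matrix T = [[-2, 2], [1, 0]], [a_n, a_{n−1}]ᵀ = T·[a_{n−1}, a_{n−2}]ᵀ, so [a_9, a_8]ᵀ = T⁸·[a_1, a_0]ᵀ.
T⁸ = [[2448, -1792], [-896, 656]], giving [a_9, a_8]ᵀ = [[10928], [-4000]].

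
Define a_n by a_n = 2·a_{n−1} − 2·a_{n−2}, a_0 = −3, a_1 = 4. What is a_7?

−80

With companion matrix T = [[2, −2], [1, 0]], [a_n, a_{n−1}]ᵀ = T·[a_{n−1}, a_{n−2}]ᵀ, so [a_7, a_6]ᵀ = T⁶·[a_1, a_0]ᵀ.
T⁶ = [[−8, 16], [−8, 8]], giving [a_7, a_6]ᵀ = [[−80], [−56]].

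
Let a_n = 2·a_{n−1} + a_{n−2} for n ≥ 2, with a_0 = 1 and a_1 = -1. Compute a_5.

-17

With companion matrix B = [[2, 1], [1, 0]], [a_n, a_{n−1}]ᵀ = B·[a_{n−1}, a_{n−2}]ᵀ, so [a_5, a_4]ᵀ = B⁴·[a_1, a_0]ᵀ.
B⁴ = [[29, 12], [12, 5]], giving [a_5, a_4]ᵀ = [[-17], [-7]].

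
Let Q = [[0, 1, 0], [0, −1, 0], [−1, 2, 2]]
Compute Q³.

[[0, 1, 0], [0, −1, 0], [−4, 5, 8]]

Q² = [[0, −1, 0], [0, 1, 0], [−2, 1, 4]]
Q³ = [[0, 1, 0], [0, −1, 0], [−4, 5, 8]]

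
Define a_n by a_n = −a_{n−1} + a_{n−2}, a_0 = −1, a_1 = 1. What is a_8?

With companion matrix A = [[−1, 1], [1, 0]], [a_n, a_{n−1}]ᵀ = A·[a_{n−1}, a_{n−2}]ᵀ, so [a_8, a_7]ᵀ = A^7·[a_1, a_0]ᵀ.
A^7 = [[−21, 13], [13, −8]], giving [a_8, a_7]ᵀ = [[−34], [21]].

−34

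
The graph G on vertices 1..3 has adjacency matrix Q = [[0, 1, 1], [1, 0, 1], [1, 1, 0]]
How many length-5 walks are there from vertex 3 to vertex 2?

11

The number of length-5 walks from vertex 3 to vertex 2 is entry (3,2) of Q⁵, where Q is the adjacency matrix.
Q² = [[2, 1, 1], [1, 2, 1], [1, 1, 2]]
Q³ = [[2, 3, 3], [3, 2, 3], [3, 3, 2]]
Q⁴ = [[6, 5, 5], [5, 6, 5], [5, 5, 6]]
Q⁵ = [[10, 11, 11], [11, 10, 11], [11, 11, 10]]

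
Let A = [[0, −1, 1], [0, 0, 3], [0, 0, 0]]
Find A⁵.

A is strictly triangular, hence nilpotent: A³ = 0, so A⁵ = 0.

[[0, 0, 0], [0, 0, 0], [0, 0, 0]]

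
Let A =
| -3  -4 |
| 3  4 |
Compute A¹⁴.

[[-3, -4], [3, 4]]

A² = A (a projection; rank 1, trace 1), so A¹⁴ = A.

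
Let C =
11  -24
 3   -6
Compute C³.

tr C = 5 and det C = 6, so the characteristic polynomial is λ² − (5)λ + (6) with roots 3 and 2.
Eigenvectors give P = [[3, -8], [1, -3]] with P⁻¹ = [[3, -8], [1, -3]], and C = P·diag(3, 2)·P⁻¹.
Then C³ = P·diag(27, 8)·P⁻¹ = [[81, -64], [27, -24]] · [[3, -8], [1, -3]] = [[179, -456], [57, -144]].

[[179, -456], [57, -144]]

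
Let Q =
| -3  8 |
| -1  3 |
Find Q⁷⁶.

Q² = I (check: tr Q = 0 and det Q = -1), so Q⁷⁶ = I since 76 is even.

[[1, 0], [0, 1]]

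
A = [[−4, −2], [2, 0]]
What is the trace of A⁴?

32

A² = [[12, 8], [−8, −4]]
A³ = [[−32, −24], [24, 16]]
A⁴ = [[80, 64], [−64, −48]]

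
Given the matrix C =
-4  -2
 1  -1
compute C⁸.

[[12866, 12610], [-6305, -6049]]

tr C = -5 and det C = 6, so the characteristic polynomial is λ² − (-5)λ + (6) with roots -2 and -3.
Eigenvectors give P = [[-1, 2], [1, -1]] with P⁻¹ = [[1, 2], [1, 1]], and C = P·diag(-2, -3)·P⁻¹.
Then C⁸ = P·diag(256, 6561)·P⁻¹ = [[-256, 13122], [256, -6561]] · [[1, 2], [1, 1]] = [[12866, 12610], [-6305, -6049]].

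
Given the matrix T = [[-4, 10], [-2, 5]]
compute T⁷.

[[-4, 10], [-2, 5]]

T² = T (a projection; rank 1, trace 1), so T⁷ = T.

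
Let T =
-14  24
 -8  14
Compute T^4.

[[16, 0], [0, 16]]

tr T = 0 and det T = -4, so the characteristic polynomial is λ² − (0)λ + (-4) with roots 2 and -2.
Eigenvectors give P = [[3, 2], [2, 1]] with P⁻¹ = [[-1, 2], [2, -3]], and T = P·diag(2, -2)·P⁻¹.
Then T^4 = P·diag(16, 16)·P⁻¹ = [[48, 32], [32, 16]] · [[-1, 2], [2, -3]] = [[16, 0], [0, 16]].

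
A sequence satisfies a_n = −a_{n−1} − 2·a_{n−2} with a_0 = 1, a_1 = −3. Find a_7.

With companion matrix M = [[−1, −2], [1, 0]], [a_n, a_{n−1}]ᵀ = M·[a_{n−1}, a_{n−2}]ᵀ, so [a_7, a_6]ᵀ = M^6·[a_1, a_0]ᵀ.
M^6 = [[7, 10], [−5, 2]], giving [a_7, a_6]ᵀ = [[−11], [17]].

−11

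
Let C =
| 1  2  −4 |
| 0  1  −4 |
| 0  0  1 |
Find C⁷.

C = I + N where N = [[0, 2, −4], [0, 0, −4], [0, 0, 0]] is strictly upper-triangular, so N³ = 0.
(I + N)⁷ = I + 7·N + 21·N² = [[1, 14, −196], [0, 1, −28], [0, 0, 1]].

[[1, 14, −196], [0, 1, −28], [0, 0, 1]]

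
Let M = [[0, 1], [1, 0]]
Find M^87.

M² = I (check: tr M = 0 and det M = -1), so M^87 = M since 87 is odd.

[[0, 1], [1, 0]]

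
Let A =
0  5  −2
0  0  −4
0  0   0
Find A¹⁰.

[[0, 0, 0], [0, 0, 0], [0, 0, 0]]

A is strictly triangular, hence nilpotent: A³ = 0, so A¹⁰ = 0.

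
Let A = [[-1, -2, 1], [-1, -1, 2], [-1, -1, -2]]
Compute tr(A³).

20

A² = [[2, 3, -7], [0, 1, -7], [4, 5, 1]]
A³ = [[2, 0, 22], [6, 6, 16], [-10, -14, 12]]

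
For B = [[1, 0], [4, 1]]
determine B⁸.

B = I + N where N = [[0, 0], [4, 0]] is strictly lower-triangular, so N² = 0.
(I + N)⁸ = I + 8·N = [[1, 0], [32, 1]].

[[1, 0], [32, 1]]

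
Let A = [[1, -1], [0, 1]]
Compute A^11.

[[1, -11], [0, 1]]

A = I + N where N = [[0, -1], [0, 0]] is strictly upper-triangular, so N^2 = 0.
(I + N)^11 = I + 11·N = [[1, -11], [0, 1]].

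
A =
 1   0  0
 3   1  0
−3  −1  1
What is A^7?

A = I + N where N = [[0, 0, 0], [3, 0, 0], [−3, −1, 0]] is strictly lower-triangular, so N^3 = 0.
(I + N)^7 = I + 7·N + 21·N^2 = [[1, 0, 0], [21, 1, 0], [−84, −7, 1]].

[[1, 0, 0], [21, 1, 0], [−84, −7, 1]]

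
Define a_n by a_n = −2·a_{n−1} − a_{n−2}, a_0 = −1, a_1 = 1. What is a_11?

With companion matrix M = [[−2, −1], [1, 0]], [a_n, a_{n−1}]ᵀ = M·[a_{n−1}, a_{n−2}]ᵀ, so [a_11, a_10]ᵀ = M^10·[a_1, a_0]ᵀ.
M^10 = [[11, 10], [−10, −9]], giving [a_11, a_10]ᵀ = [[1], [−1]].

1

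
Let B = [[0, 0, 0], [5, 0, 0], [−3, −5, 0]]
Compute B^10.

[[0, 0, 0], [0, 0, 0], [0, 0, 0]]

B is strictly triangular, hence nilpotent: B^3 = 0, so B^10 = 0.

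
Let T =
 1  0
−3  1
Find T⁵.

T = I + N where N = [[0, 0], [−3, 0]] is strictly lower-triangular, so N² = 0.
(I + N)⁵ = I + 5·N = [[1, 0], [−15, 1]].

[[1, 0], [−15, 1]]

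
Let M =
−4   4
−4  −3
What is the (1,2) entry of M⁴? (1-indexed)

196

M² = [[0, −28], [28, −7]]
M³ = [[112, 84], [−84, 133]]
M⁴ = [[−784, 196], [−196, −735]]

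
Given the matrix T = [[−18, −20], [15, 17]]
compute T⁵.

tr T = −1 and det T = −6, so the characteristic polynomial is λ² − (−1)λ + (−6) with roots 2 and −3.
Eigenvectors give P = [[−1, 4], [1, −3]] with P⁻¹ = [[3, 4], [1, 1]], and T = P·diag(2, −3)·P⁻¹.
Then T⁵ = P·diag(32, −243)·P⁻¹ = [[−32, −972], [32, 729]] · [[3, 4], [1, 1]] = [[−1068, −1100], [825, 857]].

[[−1068, −1100], [825, 857]]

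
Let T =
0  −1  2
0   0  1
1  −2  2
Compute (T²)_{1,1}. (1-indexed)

2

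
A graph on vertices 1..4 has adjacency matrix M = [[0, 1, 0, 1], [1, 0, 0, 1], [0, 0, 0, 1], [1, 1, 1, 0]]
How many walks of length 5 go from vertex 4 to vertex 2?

17

The number of length-5 walks from vertex 4 to vertex 2 is entry (4,2) of M⁵, where M is the adjacency matrix.
M² = [[2, 1, 1, 1], [1, 2, 1, 1], [1, 1, 1, 0], [1, 1, 0, 3]]
M³ = [[2, 3, 1, 4], [3, 2, 1, 4], [1, 1, 0, 3], [4, 4, 3, 2]]
M⁴ = [[7, 6, 4, 6], [6, 7, 4, 6], [4, 4, 3, 2], [6, 6, 2, 11]]
M⁵ = [[12, 13, 6, 17], [13, 12, 6, 17], [6, 6, 2, 11], [17, 17, 11, 14]]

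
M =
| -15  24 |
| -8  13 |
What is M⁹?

tr M = -2 and det M = -3, so the characteristic polynomial is λ² − (-2)λ + (-3) with roots 1 and -3.
Eigenvectors give P = [[-3, -2], [-2, -1]] with P⁻¹ = [[1, -2], [-2, 3]], and M = P·diag(1, -3)·P⁻¹.
Then M⁹ = P·diag(1, -19683)·P⁻¹ = [[-3, 39366], [-2, 19683]] · [[1, -2], [-2, 3]] = [[-78735, 118104], [-39368, 59053]].

[[-78735, 118104], [-39368, 59053]]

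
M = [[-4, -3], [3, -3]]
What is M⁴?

[[-392, 147], [-147, -441]]

M² = [[7, 21], [-21, 0]]
M³ = [[35, -84], [84, 63]]
M⁴ = [[-392, 147], [-147, -441]]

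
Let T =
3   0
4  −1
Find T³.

[[27, 0], [28, −1]]

tr T = 2 and det T = −3, so the characteristic polynomial is λ² − (2)λ + (−3) with roots 3 and −1.
Eigenvectors give P = [[1, 0], [1, −1]] with P⁻¹ = [[1, 0], [1, −1]], and T = P·diag(3, −1)·P⁻¹.
Then T³ = P·diag(27, −1)·P⁻¹ = [[27, 0], [27, 1]] · [[1, 0], [1, −1]] = [[27, 0], [28, −1]].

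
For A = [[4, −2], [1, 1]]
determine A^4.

[[146, −130], [65, −49]]

tr A = 5 and det A = 6, so the characteristic polynomial is λ² − (5)λ + (6) with roots 2 and 3.
Eigenvectors give P = [[1, 2], [1, 1]] with P⁻¹ = [[−1, 2], [1, −1]], and A = P·diag(2, 3)·P⁻¹.
Then A^4 = P·diag(16, 81)·P⁻¹ = [[16, 162], [16, 81]] · [[−1, 2], [1, −1]] = [[146, −130], [65, −49]].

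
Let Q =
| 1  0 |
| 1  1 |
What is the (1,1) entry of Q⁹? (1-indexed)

Q = I + N where N = [[0, 0], [1, 0]] is strictly lower-triangular, so N² = 0.
(I + N)⁹ = I + 9·N = [[1, 0], [9, 1]].

1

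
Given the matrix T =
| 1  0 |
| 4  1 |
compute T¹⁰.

T = I + N where N = [[0, 0], [4, 0]] is strictly lower-triangular, so N² = 0.
(I + N)¹⁰ = I + 10·N = [[1, 0], [40, 1]].

[[1, 0], [40, 1]]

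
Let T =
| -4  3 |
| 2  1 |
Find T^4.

[[538, -261], [-174, 103]]

T^2 = [[22, -9], [-6, 7]]
T^3 = [[-106, 57], [38, -11]]
T^4 = [[538, -261], [-174, 103]]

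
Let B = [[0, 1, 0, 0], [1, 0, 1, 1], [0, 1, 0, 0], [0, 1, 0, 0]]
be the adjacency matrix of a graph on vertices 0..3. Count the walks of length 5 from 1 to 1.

The number of length-5 walks from vertex 1 to vertex 1 is entry (1,1) of B⁵, where B is the adjacency matrix.
B² = [[1, 0, 1, 1], [0, 3, 0, 0], [1, 0, 1, 1], [1, 0, 1, 1]]
B³ = [[0, 3, 0, 0], [3, 0, 3, 3], [0, 3, 0, 0], [0, 3, 0, 0]]
B⁴ = [[3, 0, 3, 3], [0, 9, 0, 0], [3, 0, 3, 3], [3, 0, 3, 3]]
B⁵ = [[0, 9, 0, 0], [9, 0, 9, 9], [0, 9, 0, 0], [0, 9, 0, 0]]

0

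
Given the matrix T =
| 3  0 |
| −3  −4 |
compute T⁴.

T² = [[9, 0], [3, 16]]
T³ = [[27, 0], [−39, −64]]
T⁴ = [[81, 0], [75, 256]]

[[81, 0], [75, 256]]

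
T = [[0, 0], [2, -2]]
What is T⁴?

T² = [[0, 0], [-4, 4]]
T³ = [[0, 0], [8, -8]]
T⁴ = [[0, 0], [-16, 16]]

[[0, 0], [-16, 16]]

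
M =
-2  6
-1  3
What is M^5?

M² = M (a projection; rank 1, trace 1), so M^5 = M.

[[-2, 6], [-1, 3]]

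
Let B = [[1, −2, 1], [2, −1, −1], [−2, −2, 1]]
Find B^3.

B^2 = [[−5, −2, 4], [2, −1, 2], [−8, 4, 1]]
B^3 = [[−17, 4, 1], [−4, −7, 5], [−2, 10, −11]]

[[−17, 4, 1], [−4, −7, 5], [−2, 10, −11]]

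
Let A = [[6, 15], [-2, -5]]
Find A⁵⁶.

[[6, 15], [-2, -5]]

A² = A (a projection; rank 1, trace 1), so A⁵⁶ = A.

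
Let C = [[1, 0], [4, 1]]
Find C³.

[[1, 0], [12, 1]]

C = I + N where N = [[0, 0], [4, 0]] is strictly lower-triangular, so N² = 0.
(I + N)³ = I + 3·N = [[1, 0], [12, 1]].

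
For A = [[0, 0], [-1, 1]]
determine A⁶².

A² = A (a projection; rank 1, trace 1), so A⁶² = A.

[[0, 0], [-1, 1]]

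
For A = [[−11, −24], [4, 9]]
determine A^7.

tr A = −2 and det A = −3, so the characteristic polynomial is λ² − (−2)λ + (−3) with roots 1 and −3.
Eigenvectors give P = [[−2, 3], [1, −1]] with P⁻¹ = [[1, 3], [1, 2]], and A = P·diag(1, −3)·P⁻¹.
Then A^7 = P·diag(1, −2187)·P⁻¹ = [[−2, −6561], [1, 2187]] · [[1, 3], [1, 2]] = [[−6563, −13128], [2188, 4377]].

[[−6563, −13128], [2188, 4377]]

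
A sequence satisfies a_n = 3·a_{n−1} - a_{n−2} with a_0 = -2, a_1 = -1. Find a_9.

-610

With companion matrix M = [[3, -1], [1, 0]], [a_n, a_{n−1}]ᵀ = M·[a_{n−1}, a_{n−2}]ᵀ, so [a_9, a_8]ᵀ = M⁸·[a_1, a_0]ᵀ.
M⁸ = [[2584, -987], [987, -377]], giving [a_9, a_8]ᵀ = [[-610], [-233]].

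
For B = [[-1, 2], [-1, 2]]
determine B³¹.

[[-1, 2], [-1, 2]]

B² = B (a projection; rank 1, trace 1), so B³¹ = B.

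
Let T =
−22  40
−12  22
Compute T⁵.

[[−352, 640], [−192, 352]]

tr T = 0 and det T = −4, so the characteristic polynomial is λ² − (0)λ + (−4) with roots −2 and 2.
Eigenvectors give P = [[−2, 5], [−1, 3]] with P⁻¹ = [[−3, 5], [−1, 2]], and T = P·diag(−2, 2)·P⁻¹.
Then T⁵ = P·diag(−32, 32)·P⁻¹ = [[64, 160], [32, 96]] · [[−3, 5], [−1, 2]] = [[−352, 640], [−192, 352]].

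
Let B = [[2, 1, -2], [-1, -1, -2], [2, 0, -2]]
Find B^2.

[[-1, 1, -2], [-5, 0, 8], [0, 2, 0]]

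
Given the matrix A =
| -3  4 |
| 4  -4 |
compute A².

[[25, -28], [-28, 32]]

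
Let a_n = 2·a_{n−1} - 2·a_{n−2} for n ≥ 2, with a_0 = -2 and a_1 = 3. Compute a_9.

48

With companion matrix C = [[2, -2], [1, 0]], [a_n, a_{n−1}]ᵀ = C·[a_{n−1}, a_{n−2}]ᵀ, so [a_9, a_8]ᵀ = C⁸·[a_1, a_0]ᵀ.
C⁸ = [[16, 0], [0, 16]], giving [a_9, a_8]ᵀ = [[48], [-32]].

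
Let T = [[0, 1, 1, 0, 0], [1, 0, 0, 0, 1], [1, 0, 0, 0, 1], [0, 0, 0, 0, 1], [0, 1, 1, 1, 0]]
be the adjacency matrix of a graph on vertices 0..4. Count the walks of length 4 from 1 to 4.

0

The number of length-4 walks from vertex 1 to vertex 4 is entry (1,4) of T⁴, where T is the adjacency matrix.
T² = [[2, 0, 0, 0, 2], [0, 2, 2, 1, 0], [0, 2, 2, 1, 0], [0, 1, 1, 1, 0], [2, 0, 0, 0, 3]]
T³ = [[0, 4, 4, 2, 0], [4, 0, 0, 0, 5], [4, 0, 0, 0, 5], [2, 0, 0, 0, 3], [0, 5, 5, 3, 0]]
T⁴ = [[8, 0, 0, 0, 10], [0, 9, 9, 5, 0], [0, 9, 9, 5, 0], [0, 5, 5, 3, 0], [10, 0, 0, 0, 13]]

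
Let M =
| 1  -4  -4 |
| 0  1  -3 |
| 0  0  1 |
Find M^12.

[[1, -48, 744], [0, 1, -36], [0, 0, 1]]

M = I + N where N = [[0, -4, -4], [0, 0, -3], [0, 0, 0]] is strictly upper-triangular, so N^3 = 0.
(I + N)^12 = I + 12·N + 66·N^2 = [[1, -48, 744], [0, 1, -36], [0, 0, 1]].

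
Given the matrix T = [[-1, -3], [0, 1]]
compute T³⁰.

T² = I (check: tr T = 0 and det T = -1), so T³⁰ = I since 30 is even.

[[1, 0], [0, 1]]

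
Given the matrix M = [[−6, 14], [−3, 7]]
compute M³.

M² = M (a projection; rank 1, trace 1), so M³ = M.

[[−6, 14], [−3, 7]]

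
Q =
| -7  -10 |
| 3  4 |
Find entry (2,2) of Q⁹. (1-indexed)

2554

tr Q = -3 and det Q = 2, so the characteristic polynomial is λ² − (-3)λ + (2) with roots -2 and -1.
Eigenvectors give P = [[2, 5], [-1, -3]] with P⁻¹ = [[3, 5], [-1, -2]], and Q = P·diag(-2, -1)·P⁻¹.
Then Q⁹ = P·diag(-512, -1)·P⁻¹ = [[-1024, -5], [512, 3]] · [[3, 5], [-1, -2]] = [[-3067, -5110], [1533, 2554]].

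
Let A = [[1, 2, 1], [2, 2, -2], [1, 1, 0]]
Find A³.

A² = [[6, 7, -3], [4, 6, -2], [3, 4, -1]]
A³ = [[17, 23, -8], [14, 18, -8], [10, 13, -5]]

[[17, 23, -8], [14, 18, -8], [10, 13, -5]]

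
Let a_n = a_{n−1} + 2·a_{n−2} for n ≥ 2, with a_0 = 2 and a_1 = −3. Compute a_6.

−19

With companion matrix Q = [[1, 2], [1, 0]], [a_n, a_{n−1}]ᵀ = Q·[a_{n−1}, a_{n−2}]ᵀ, so [a_6, a_5]ᵀ = Q⁵·[a_1, a_0]ᵀ.
Q⁵ = [[21, 22], [11, 10]], giving [a_6, a_5]ᵀ = [[−19], [−13]].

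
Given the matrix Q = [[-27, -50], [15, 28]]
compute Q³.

[[-183, -350], [105, 202]]

tr Q = 1 and det Q = -6, so the characteristic polynomial is λ² − (1)λ + (-6) with roots -2 and 3.
Eigenvectors give P = [[-2, 5], [1, -3]] with P⁻¹ = [[-3, -5], [-1, -2]], and Q = P·diag(-2, 3)·P⁻¹.
Then Q³ = P·diag(-8, 27)·P⁻¹ = [[16, 135], [-8, -81]] · [[-3, -5], [-1, -2]] = [[-183, -350], [105, 202]].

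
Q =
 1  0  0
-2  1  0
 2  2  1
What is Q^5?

Q = I + N where N = [[0, 0, 0], [-2, 0, 0], [2, 2, 0]] is strictly lower-triangular, so N^3 = 0.
(I + N)^5 = I + 5·N + 10·N^2 = [[1, 0, 0], [-10, 1, 0], [-30, 10, 1]].

[[1, 0, 0], [-10, 1, 0], [-30, 10, 1]]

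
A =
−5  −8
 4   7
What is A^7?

tr A = 2 and det A = −3, so the characteristic polynomial is λ² − (2)λ + (−3) with roots 3 and −1.
Eigenvectors give P = [[−1, 2], [1, −1]] with P⁻¹ = [[1, 2], [1, 1]], and A = P·diag(3, −1)·P⁻¹.
Then A^7 = P·diag(2187, −1)·P⁻¹ = [[−2187, −2], [2187, 1]] · [[1, 2], [1, 1]] = [[−2189, −4376], [2188, 4375]].

[[−2189, −4376], [2188, 4375]]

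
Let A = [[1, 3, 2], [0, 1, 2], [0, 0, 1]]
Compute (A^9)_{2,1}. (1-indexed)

A = I + N where N = [[0, 3, 2], [0, 0, 2], [0, 0, 0]] is strictly upper-triangular, so N^3 = 0.
(I + N)^9 = I + 9·N + 36·N^2 = [[1, 27, 234], [0, 1, 18], [0, 0, 1]].

0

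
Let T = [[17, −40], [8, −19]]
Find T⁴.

tr T = −2 and det T = −3, so the characteristic polynomial is λ² − (−2)λ + (−3) with roots −3 and 1.
Eigenvectors give P = [[2, 5], [1, 2]] with P⁻¹ = [[−2, 5], [1, −2]], and T = P·diag(−3, 1)·P⁻¹.
Then T⁴ = P·diag(81, 1)·P⁻¹ = [[162, 5], [81, 2]] · [[−2, 5], [1, −2]] = [[−319, 800], [−160, 401]].

[[−319, 800], [−160, 401]]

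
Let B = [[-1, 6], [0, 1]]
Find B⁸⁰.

[[1, 0], [0, 1]]

B² = I (check: tr B = 0 and det B = -1), so B⁸⁰ = I since 80 is even.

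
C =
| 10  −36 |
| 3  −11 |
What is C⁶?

tr C = −1 and det C = −2, so the characteristic polynomial is λ² − (−1)λ + (−2) with roots −2 and 1.
Eigenvectors give P = [[3, 4], [1, 1]] with P⁻¹ = [[−1, 4], [1, −3]], and C = P·diag(−2, 1)·P⁻¹.
Then C⁶ = P·diag(64, 1)·P⁻¹ = [[192, 4], [64, 1]] · [[−1, 4], [1, −3]] = [[−188, 756], [−63, 253]].

[[−188, 756], [−63, 253]]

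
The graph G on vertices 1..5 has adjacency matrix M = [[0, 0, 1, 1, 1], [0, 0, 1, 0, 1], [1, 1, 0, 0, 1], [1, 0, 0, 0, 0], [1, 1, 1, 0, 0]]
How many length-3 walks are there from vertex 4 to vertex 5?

1

The number of length-3 walks from vertex 4 to vertex 5 is entry (4,5) of M³, where M is the adjacency matrix.
M² = [[3, 2, 1, 0, 1], [2, 2, 1, 0, 1], [1, 1, 3, 1, 2], [0, 0, 1, 1, 1], [1, 1, 2, 1, 3]]
M³ = [[2, 2, 6, 3, 6], [2, 2, 5, 2, 5], [6, 5, 4, 1, 5], [3, 2, 1, 0, 1], [6, 5, 5, 1, 4]]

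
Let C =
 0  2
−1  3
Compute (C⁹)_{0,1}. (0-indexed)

tr C = 3 and det C = 2, so the characteristic polynomial is λ² − (3)λ + (2) with roots 1 and 2.
Eigenvectors give P = [[2, −1], [1, −1]] with P⁻¹ = [[1, −1], [1, −2]], and C = P·diag(1, 2)·P⁻¹.
Then C⁹ = P·diag(1, 512)·P⁻¹ = [[2, −512], [1, −512]] · [[1, −1], [1, −2]] = [[−510, 1022], [−511, 1023]].

1022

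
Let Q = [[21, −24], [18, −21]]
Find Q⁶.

[[729, 0], [0, 729]]

tr Q = 0 and det Q = −9, so the characteristic polynomial is λ² − (0)λ + (−9) with roots 3 and −3.
Eigenvectors give P = [[−4, 1], [−3, 1]] with P⁻¹ = [[−1, 1], [−3, 4]], and Q = P·diag(3, −3)·P⁻¹.
Then Q⁶ = P·diag(729, 729)·P⁻¹ = [[−2916, 729], [−2187, 729]] · [[−1, 1], [−3, 4]] = [[729, 0], [0, 729]].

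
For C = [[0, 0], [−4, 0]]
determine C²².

C is strictly triangular, hence nilpotent: C² = 0, so C²² = 0.

[[0, 0], [0, 0]]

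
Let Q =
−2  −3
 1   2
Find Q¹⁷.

Q² = I (check: tr Q = 0 and det Q = −1), so Q¹⁷ = Q since 17 is odd.

[[−2, −3], [1, 2]]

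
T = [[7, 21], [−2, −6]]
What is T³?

T² = T (a projection; rank 1, trace 1), so T³ = T.

[[7, 21], [−2, −6]]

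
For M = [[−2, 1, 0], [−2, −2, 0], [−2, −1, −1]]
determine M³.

[[4, 10, 0], [−20, 4, 0], [−20, 5, −1]]

M² = [[2, −4, 0], [8, 2, 0], [8, 1, 1]]
M³ = [[4, 10, 0], [−20, 4, 0], [−20, 5, −1]]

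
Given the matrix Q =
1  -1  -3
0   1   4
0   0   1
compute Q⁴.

Q = I + N where N = [[0, -1, -3], [0, 0, 4], [0, 0, 0]] is strictly upper-triangular, so N³ = 0.
(I + N)⁴ = I + 4·N + 6·N² = [[1, -4, -36], [0, 1, 16], [0, 0, 1]].

[[1, -4, -36], [0, 1, 16], [0, 0, 1]]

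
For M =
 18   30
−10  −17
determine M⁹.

tr M = 1 and det M = −6, so the characteristic polynomial is λ² − (1)λ + (−6) with roots −2 and 3.
Eigenvectors give P = [[−3, −2], [2, 1]] with P⁻¹ = [[1, 2], [−2, −3]], and M = P·diag(−2, 3)·P⁻¹.
Then M⁹ = P·diag(−512, 19683)·P⁻¹ = [[1536, −39366], [−1024, 19683]] · [[1, 2], [−2, −3]] = [[80268, 121170], [−40390, −61097]].

[[80268, 121170], [−40390, −61097]]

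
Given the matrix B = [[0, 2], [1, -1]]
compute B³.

B² = [[2, -2], [-1, 3]]
B³ = [[-2, 6], [3, -5]]

[[-2, 6], [3, -5]]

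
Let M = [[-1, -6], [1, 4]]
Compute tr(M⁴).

17

tr M = 3 and det M = 2, so the characteristic polynomial is λ² − (3)λ + (2) with roots 1 and 2.
Eigenvectors give P = [[3, -2], [-1, 1]] with P⁻¹ = [[1, 2], [1, 3]], and M = P·diag(1, 2)·P⁻¹.
Then M⁴ = P·diag(1, 16)·P⁻¹ = [[3, -32], [-1, 16]] · [[1, 2], [1, 3]] = [[-29, -90], [15, 46]].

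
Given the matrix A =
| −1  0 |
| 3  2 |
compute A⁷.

tr A = 1 and det A = −2, so the characteristic polynomial is λ² − (1)λ + (−2) with roots 2 and −1.
Eigenvectors give P = [[0, −1], [1, 1]] with P⁻¹ = [[1, 1], [−1, 0]], and A = P·diag(2, −1)·P⁻¹.
Then A⁷ = P·diag(128, −1)·P⁻¹ = [[0, 1], [128, −1]] · [[1, 1], [−1, 0]] = [[−1, 0], [129, 128]].

[[−1, 0], [129, 128]]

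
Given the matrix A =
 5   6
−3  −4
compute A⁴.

tr A = 1 and det A = −2, so the characteristic polynomial is λ² − (1)λ + (−2) with roots −1 and 2.
Eigenvectors give P = [[−1, −2], [1, 1]] with P⁻¹ = [[1, 2], [−1, −1]], and A = P·diag(−1, 2)·P⁻¹.
Then A⁴ = P·diag(1, 16)·P⁻¹ = [[−1, −32], [1, 16]] · [[1, 2], [−1, −1]] = [[31, 30], [−15, −14]].

[[31, 30], [−15, −14]]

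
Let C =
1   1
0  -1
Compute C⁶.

C² = I (check: tr C = 0 and det C = -1), so C⁶ = I since 6 is even.

[[1, 0], [0, 1]]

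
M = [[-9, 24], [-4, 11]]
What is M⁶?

[[-1455, 4368], [-728, 2185]]

tr M = 2 and det M = -3, so the characteristic polynomial is λ² − (2)λ + (-3) with roots -1 and 3.
Eigenvectors give P = [[3, 2], [1, 1]] with P⁻¹ = [[1, -2], [-1, 3]], and M = P·diag(-1, 3)·P⁻¹.
Then M⁶ = P·diag(1, 729)·P⁻¹ = [[3, 1458], [1, 729]] · [[1, -2], [-1, 3]] = [[-1455, 4368], [-728, 2185]].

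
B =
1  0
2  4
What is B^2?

[[1, 0], [10, 16]]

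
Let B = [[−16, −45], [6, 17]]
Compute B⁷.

tr B = 1 and det B = −2, so the characteristic polynomial is λ² − (1)λ + (−2) with roots −1 and 2.
Eigenvectors give P = [[−3, −5], [1, 2]] with P⁻¹ = [[−2, −5], [1, 3]], and B = P·diag(−1, 2)·P⁻¹.
Then B⁷ = P·diag(−1, 128)·P⁻¹ = [[3, −640], [−1, 256]] · [[−2, −5], [1, 3]] = [[−646, −1935], [258, 773]].

[[−646, −1935], [258, 773]]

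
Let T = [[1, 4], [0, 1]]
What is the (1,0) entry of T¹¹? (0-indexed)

0

T = I + N where N = [[0, 4], [0, 0]] is strictly upper-triangular, so N² = 0.
(I + N)¹¹ = I + 11·N = [[1, 44], [0, 1]].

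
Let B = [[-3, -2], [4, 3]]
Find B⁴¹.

B² = I (check: tr B = 0 and det B = -1), so B⁴¹ = B since 41 is odd.

[[-3, -2], [4, 3]]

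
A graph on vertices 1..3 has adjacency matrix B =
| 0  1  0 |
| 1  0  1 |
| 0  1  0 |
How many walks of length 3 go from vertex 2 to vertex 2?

0

The number of length-3 walks from vertex 2 to vertex 2 is entry (2,2) of B³, where B is the adjacency matrix.
B² = [[1, 0, 1], [0, 2, 0], [1, 0, 1]]
B³ = [[0, 2, 0], [2, 0, 2], [0, 2, 0]]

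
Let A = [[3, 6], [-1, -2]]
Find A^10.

A² = A (a projection; rank 1, trace 1), so A^10 = A.

[[3, 6], [-1, -2]]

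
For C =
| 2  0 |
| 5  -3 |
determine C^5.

tr C = -1 and det C = -6, so the characteristic polynomial is λ² − (-1)λ + (-6) with roots -3 and 2.
Eigenvectors give P = [[0, 1], [-1, 1]] with P⁻¹ = [[1, -1], [1, 0]], and C = P·diag(-3, 2)·P⁻¹.
Then C^5 = P·diag(-243, 32)·P⁻¹ = [[0, 32], [243, 32]] · [[1, -1], [1, 0]] = [[32, 0], [275, -243]].

[[32, 0], [275, -243]]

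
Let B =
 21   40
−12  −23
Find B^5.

[[1221, 2440], [−732, −1463]]

tr B = −2 and det B = −3, so the characteristic polynomial is λ² − (−2)λ + (−3) with roots −3 and 1.
Eigenvectors give P = [[5, 2], [−3, −1]] with P⁻¹ = [[−1, −2], [3, 5]], and B = P·diag(−3, 1)·P⁻¹.
Then B^5 = P·diag(−243, 1)·P⁻¹ = [[−1215, 2], [729, −1]] · [[−1, −2], [3, 5]] = [[1221, 2440], [−732, −1463]].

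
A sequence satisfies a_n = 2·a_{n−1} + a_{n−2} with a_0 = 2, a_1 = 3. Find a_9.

With companion matrix C = [[2, 1], [1, 0]], [a_n, a_{n−1}]ᵀ = C·[a_{n−1}, a_{n−2}]ᵀ, so [a_9, a_8]ᵀ = C^8·[a_1, a_0]ᵀ.
C^8 = [[985, 408], [408, 169]], giving [a_9, a_8]ᵀ = [[3771], [1562]].

3771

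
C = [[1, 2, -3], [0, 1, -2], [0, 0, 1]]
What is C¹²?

C = I + N where N = [[0, 2, -3], [0, 0, -2], [0, 0, 0]] is strictly upper-triangular, so N³ = 0.
(I + N)¹² = I + 12·N + 66·N² = [[1, 24, -300], [0, 1, -24], [0, 0, 1]].

[[1, 24, -300], [0, 1, -24], [0, 0, 1]]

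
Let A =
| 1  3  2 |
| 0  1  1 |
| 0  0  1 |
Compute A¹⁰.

A = I + N where N = [[0, 3, 2], [0, 0, 1], [0, 0, 0]] is strictly upper-triangular, so N³ = 0.
(I + N)¹⁰ = I + 10·N + 45·N² = [[1, 30, 155], [0, 1, 10], [0, 0, 1]].

[[1, 30, 155], [0, 1, 10], [0, 0, 1]]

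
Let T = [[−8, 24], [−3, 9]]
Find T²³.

[[−8, 24], [−3, 9]]

T² = T (a projection; rank 1, trace 1), so T²³ = T.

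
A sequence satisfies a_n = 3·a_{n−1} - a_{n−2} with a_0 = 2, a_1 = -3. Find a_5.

With companion matrix T = [[3, -1], [1, 0]], [a_n, a_{n−1}]ᵀ = T·[a_{n−1}, a_{n−2}]ᵀ, so [a_5, a_4]ᵀ = T^4·[a_1, a_0]ᵀ.
T^4 = [[55, -21], [21, -8]], giving [a_5, a_4]ᵀ = [[-207], [-79]].

-207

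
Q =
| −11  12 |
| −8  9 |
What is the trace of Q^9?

tr Q = −2 and det Q = −3, so the characteristic polynomial is λ² − (−2)λ + (−3) with roots 1 and −3.
Eigenvectors give P = [[−1, 3], [−1, 2]] with P⁻¹ = [[2, −3], [1, −1]], and Q = P·diag(1, −3)·P⁻¹.
Then Q^9 = P·diag(1, −19683)·P⁻¹ = [[−1, −59049], [−1, −39366]] · [[2, −3], [1, −1]] = [[−59051, 59052], [−39368, 39369]].

−19682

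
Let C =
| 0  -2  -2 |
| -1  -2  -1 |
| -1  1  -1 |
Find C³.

[[-6, -8, -14], [-10, -11, -16], [-1, 4, -1]]

C² = [[4, 2, 4], [3, 5, 5], [0, -1, 2]]
C³ = [[-6, -8, -14], [-10, -11, -16], [-1, 4, -1]]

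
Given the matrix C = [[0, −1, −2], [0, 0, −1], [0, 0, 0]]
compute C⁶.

[[0, 0, 0], [0, 0, 0], [0, 0, 0]]

C is strictly triangular, hence nilpotent: C³ = 0, so C⁶ = 0.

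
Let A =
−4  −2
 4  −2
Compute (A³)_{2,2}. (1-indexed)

56

A² = [[8, 12], [−24, −4]]
A³ = [[16, −40], [80, 56]]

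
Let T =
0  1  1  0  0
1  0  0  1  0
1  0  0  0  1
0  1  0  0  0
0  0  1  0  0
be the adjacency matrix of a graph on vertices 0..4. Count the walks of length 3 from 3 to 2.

The number of length-3 walks from vertex 3 to vertex 2 is entry (3,2) of T^3, where T is the adjacency matrix.
T^2 = [[2, 0, 0, 1, 1], [0, 2, 1, 0, 0], [0, 1, 2, 0, 0], [1, 0, 0, 1, 0], [1, 0, 0, 0, 1]]
T^3 = [[0, 3, 3, 0, 0], [3, 0, 0, 2, 1], [3, 0, 0, 1, 2], [0, 2, 1, 0, 0], [0, 1, 2, 0, 0]]

1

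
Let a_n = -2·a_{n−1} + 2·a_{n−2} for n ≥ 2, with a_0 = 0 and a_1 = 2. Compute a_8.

-1792

With companion matrix Q = [[-2, 2], [1, 0]], [a_n, a_{n−1}]ᵀ = Q·[a_{n−1}, a_{n−2}]ᵀ, so [a_8, a_7]ᵀ = Q⁷·[a_1, a_0]ᵀ.
Q⁷ = [[-896, 656], [328, -240]], giving [a_8, a_7]ᵀ = [[-1792], [656]].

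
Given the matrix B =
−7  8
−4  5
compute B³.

tr B = −2 and det B = −3, so the characteristic polynomial is λ² − (−2)λ + (−3) with roots 1 and −3.
Eigenvectors give P = [[−1, 2], [−1, 1]] with P⁻¹ = [[1, −2], [1, −1]], and B = P·diag(1, −3)·P⁻¹.
Then B³ = P·diag(1, −27)·P⁻¹ = [[−1, −54], [−1, −27]] · [[1, −2], [1, −1]] = [[−55, 56], [−28, 29]].

[[−55, 56], [−28, 29]]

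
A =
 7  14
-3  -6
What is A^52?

A² = A (a projection; rank 1, trace 1), so A^52 = A.

[[7, 14], [-3, -6]]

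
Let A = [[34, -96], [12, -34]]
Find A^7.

tr A = 0 and det A = -4, so the characteristic polynomial is λ² − (0)λ + (-4) with roots 2 and -2.
Eigenvectors give P = [[3, -8], [1, -3]] with P⁻¹ = [[3, -8], [1, -3]], and A = P·diag(2, -2)·P⁻¹.
Then A^7 = P·diag(128, -128)·P⁻¹ = [[384, 1024], [128, 384]] · [[3, -8], [1, -3]] = [[2176, -6144], [768, -2176]].

[[2176, -6144], [768, -2176]]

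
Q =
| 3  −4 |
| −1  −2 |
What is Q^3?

Q^2 = [[13, −4], [−1, 8]]
Q^3 = [[43, −44], [−11, −12]]

[[43, −44], [−11, −12]]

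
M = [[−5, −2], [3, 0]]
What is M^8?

[[19171, 12610], [−18915, −12354]]

tr M = −5 and det M = 6, so the characteristic polynomial is λ² − (−5)λ + (6) with roots −3 and −2.
Eigenvectors give P = [[−1, 2], [1, −3]] with P⁻¹ = [[−3, −2], [−1, −1]], and M = P·diag(−3, −2)·P⁻¹.
Then M^8 = P·diag(6561, 256)·P⁻¹ = [[−6561, 512], [6561, −768]] · [[−3, −2], [−1, −1]] = [[19171, 12610], [−18915, −12354]].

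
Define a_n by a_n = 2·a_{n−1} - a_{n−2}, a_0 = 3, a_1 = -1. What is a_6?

-21

With companion matrix M = [[2, -1], [1, 0]], [a_n, a_{n−1}]ᵀ = M·[a_{n−1}, a_{n−2}]ᵀ, so [a_6, a_5]ᵀ = M⁵·[a_1, a_0]ᵀ.
M⁵ = [[6, -5], [5, -4]], giving [a_6, a_5]ᵀ = [[-21], [-17]].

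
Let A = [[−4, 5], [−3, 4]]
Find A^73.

A² = I (check: tr A = 0 and det A = −1), so A^73 = A since 73 is odd.

[[−4, 5], [−3, 4]]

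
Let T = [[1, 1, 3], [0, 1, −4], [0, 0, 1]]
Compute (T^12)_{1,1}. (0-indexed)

1

T = I + N where N = [[0, 1, 3], [0, 0, −4], [0, 0, 0]] is strictly upper-triangular, so N^3 = 0.
(I + N)^12 = I + 12·N + 66·N^2 = [[1, 12, −228], [0, 1, −48], [0, 0, 1]].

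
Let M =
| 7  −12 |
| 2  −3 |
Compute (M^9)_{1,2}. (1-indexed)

tr M = 4 and det M = 3, so the characteristic polynomial is λ² − (4)λ + (3) with roots 1 and 3.
Eigenvectors give P = [[−2, 3], [−1, 1]] with P⁻¹ = [[1, −3], [1, −2]], and M = P·diag(1, 3)·P⁻¹.
Then M^9 = P·diag(1, 19683)·P⁻¹ = [[−2, 59049], [−1, 19683]] · [[1, −3], [1, −2]] = [[59047, −118092], [19682, −39363]].

−118092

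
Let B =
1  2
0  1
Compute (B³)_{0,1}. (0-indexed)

B = I + N where N = [[0, 2], [0, 0]] is strictly upper-triangular, so N² = 0.
(I + N)³ = I + 3·N = [[1, 6], [0, 1]].

6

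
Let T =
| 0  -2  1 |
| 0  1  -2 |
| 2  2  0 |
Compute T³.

T² = [[2, 0, 4], [-4, -3, -2], [0, -2, -2]]
T³ = [[8, 4, 2], [-4, 1, 2], [-4, -6, 4]]

[[8, 4, 2], [-4, 1, 2], [-4, -6, 4]]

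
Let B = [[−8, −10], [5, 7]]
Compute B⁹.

[[−39878, −40390], [20195, 20707]]

tr B = −1 and det B = −6, so the characteristic polynomial is λ² − (−1)λ + (−6) with roots 2 and −3.
Eigenvectors give P = [[−1, −2], [1, 1]] with P⁻¹ = [[1, 2], [−1, −1]], and B = P·diag(2, −3)·P⁻¹.
Then B⁹ = P·diag(512, −19683)·P⁻¹ = [[−512, 39366], [512, −19683]] · [[1, 2], [−1, −1]] = [[−39878, −40390], [20195, 20707]].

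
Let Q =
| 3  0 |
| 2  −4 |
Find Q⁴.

Q² = [[9, 0], [−2, 16]]
Q³ = [[27, 0], [26, −64]]
Q⁴ = [[81, 0], [−50, 256]]

[[81, 0], [−50, 256]]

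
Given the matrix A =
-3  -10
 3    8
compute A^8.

tr A = 5 and det A = 6, so the characteristic polynomial is λ² − (5)λ + (6) with roots 2 and 3.
Eigenvectors give P = [[2, -5], [-1, 3]] with P⁻¹ = [[3, 5], [1, 2]], and A = P·diag(2, 3)·P⁻¹.
Then A^8 = P·diag(256, 6561)·P⁻¹ = [[512, -32805], [-256, 19683]] · [[3, 5], [1, 2]] = [[-31269, -63050], [18915, 38086]].

[[-31269, -63050], [18915, 38086]]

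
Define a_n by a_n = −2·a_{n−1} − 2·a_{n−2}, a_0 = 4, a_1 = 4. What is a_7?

With companion matrix T = [[−2, −2], [1, 0]], [a_n, a_{n−1}]ᵀ = T·[a_{n−1}, a_{n−2}]ᵀ, so [a_7, a_6]ᵀ = T⁶·[a_1, a_0]ᵀ.
T⁶ = [[−8, −16], [8, 8]], giving [a_7, a_6]ᵀ = [[−96], [64]].

−96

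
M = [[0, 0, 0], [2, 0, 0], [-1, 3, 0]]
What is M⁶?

M is strictly triangular, hence nilpotent: M³ = 0, so M⁶ = 0.

[[0, 0, 0], [0, 0, 0], [0, 0, 0]]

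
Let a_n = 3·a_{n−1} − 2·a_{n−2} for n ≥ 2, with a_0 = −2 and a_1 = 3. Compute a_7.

633

With companion matrix Q = [[3, −2], [1, 0]], [a_n, a_{n−1}]ᵀ = Q·[a_{n−1}, a_{n−2}]ᵀ, so [a_7, a_6]ᵀ = Q⁶·[a_1, a_0]ᵀ.
Q⁶ = [[127, −126], [63, −62]], giving [a_7, a_6]ᵀ = [[633], [313]].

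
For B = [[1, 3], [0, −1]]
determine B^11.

B² = I (check: tr B = 0 and det B = −1), so B^11 = B since 11 is odd.

[[1, 3], [0, −1]]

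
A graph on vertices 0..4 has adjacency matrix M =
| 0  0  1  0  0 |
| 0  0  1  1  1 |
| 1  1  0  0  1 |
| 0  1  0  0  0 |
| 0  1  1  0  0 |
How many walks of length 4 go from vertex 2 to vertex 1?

7

The number of length-4 walks from vertex 2 to vertex 1 is entry (2,1) of M^4, where M is the adjacency matrix.
M^2 = [[1, 1, 0, 0, 1], [1, 3, 1, 0, 1], [0, 1, 3, 1, 1], [0, 0, 1, 1, 1], [1, 1, 1, 1, 2]]
M^3 = [[0, 1, 3, 1, 1], [1, 2, 5, 3, 4], [3, 5, 2, 1, 4], [1, 3, 1, 0, 1], [1, 4, 4, 1, 2]]
M^4 = [[3, 5, 2, 1, 4], [5, 12, 7, 2, 7], [2, 7, 12, 5, 7], [1, 2, 5, 3, 4], [4, 7, 7, 4, 8]]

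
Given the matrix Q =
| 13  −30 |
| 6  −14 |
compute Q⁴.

tr Q = −1 and det Q = −2, so the characteristic polynomial is λ² − (−1)λ + (−2) with roots 1 and −2.
Eigenvectors give P = [[5, 2], [2, 1]] with P⁻¹ = [[1, −2], [−2, 5]], and Q = P·diag(1, −2)·P⁻¹.
Then Q⁴ = P·diag(1, 16)·P⁻¹ = [[5, 32], [2, 16]] · [[1, −2], [−2, 5]] = [[−59, 150], [−30, 76]].

[[−59, 150], [−30, 76]]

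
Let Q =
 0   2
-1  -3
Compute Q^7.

tr Q = -3 and det Q = 2, so the characteristic polynomial is λ² − (-3)λ + (2) with roots -1 and -2.
Eigenvectors give P = [[2, -1], [-1, 1]] with P⁻¹ = [[1, 1], [1, 2]], and Q = P·diag(-1, -2)·P⁻¹.
Then Q^7 = P·diag(-1, -128)·P⁻¹ = [[-2, 128], [1, -128]] · [[1, 1], [1, 2]] = [[126, 254], [-127, -255]].

[[126, 254], [-127, -255]]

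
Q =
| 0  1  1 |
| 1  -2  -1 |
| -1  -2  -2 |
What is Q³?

Q² = [[0, -4, -3], [-1, 7, 5], [0, 7, 5]]
Q³ = [[-1, 14, 10], [2, -25, -18], [2, -24, -17]]

[[-1, 14, 10], [2, -25, -18], [2, -24, -17]]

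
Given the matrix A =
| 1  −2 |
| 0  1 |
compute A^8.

A = I + N where N = [[0, −2], [0, 0]] is strictly upper-triangular, so N^2 = 0.
(I + N)^8 = I + 8·N = [[1, −16], [0, 1]].

[[1, −16], [0, 1]]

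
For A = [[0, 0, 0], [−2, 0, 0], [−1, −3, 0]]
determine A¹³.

[[0, 0, 0], [0, 0, 0], [0, 0, 0]]

A is strictly triangular, hence nilpotent: A³ = 0, so A¹³ = 0.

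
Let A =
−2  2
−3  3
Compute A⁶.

[[−2, 2], [−3, 3]]

A² = A (a projection; rank 1, trace 1), so A⁶ = A.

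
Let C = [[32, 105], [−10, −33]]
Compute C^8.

tr C = −1 and det C = −6, so the characteristic polynomial is λ² − (−1)λ + (−6) with roots −3 and 2.
Eigenvectors give P = [[3, −7], [−1, 2]] with P⁻¹ = [[−2, −7], [−1, −3]], and C = P·diag(−3, 2)·P⁻¹.
Then C^8 = P·diag(6561, 256)·P⁻¹ = [[19683, −1792], [−6561, 512]] · [[−2, −7], [−1, −3]] = [[−37574, −132405], [12610, 44391]].

[[−37574, −132405], [12610, 44391]]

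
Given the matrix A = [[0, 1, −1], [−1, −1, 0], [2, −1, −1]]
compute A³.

A² = [[−3, 0, 1], [1, 0, 1], [−1, 4, −1]]
A³ = [[2, −4, 2], [2, 0, −2], [−6, −4, 2]]

[[2, −4, 2], [2, 0, −2], [−6, −4, 2]]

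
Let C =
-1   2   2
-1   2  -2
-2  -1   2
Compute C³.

[[9, -8, -14], [13, 24, -22], [5, -20, 18]]

C² = [[-5, 0, -2], [3, 4, -10], [-1, -8, 2]]
C³ = [[9, -8, -14], [13, 24, -22], [5, -20, 18]]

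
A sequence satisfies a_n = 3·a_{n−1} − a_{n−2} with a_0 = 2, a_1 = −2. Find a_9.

With companion matrix A = [[3, −1], [1, 0]], [a_n, a_{n−1}]ᵀ = A·[a_{n−1}, a_{n−2}]ᵀ, so [a_9, a_8]ᵀ = A⁸·[a_1, a_0]ᵀ.
A⁸ = [[2584, −987], [987, −377]], giving [a_9, a_8]ᵀ = [[−7142], [−2728]].

−7142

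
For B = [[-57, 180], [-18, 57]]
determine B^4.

tr B = 0 and det B = -9, so the characteristic polynomial is λ² − (0)λ + (-9) with roots -3 and 3.
Eigenvectors give P = [[-10, -3], [-3, -1]] with P⁻¹ = [[-1, 3], [3, -10]], and B = P·diag(-3, 3)·P⁻¹.
Then B^4 = P·diag(81, 81)·P⁻¹ = [[-810, -243], [-243, -81]] · [[-1, 3], [3, -10]] = [[81, 0], [0, 81]].

[[81, 0], [0, 81]]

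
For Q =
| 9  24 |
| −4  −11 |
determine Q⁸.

[[−13119, −39360], [6560, 19681]]

tr Q = −2 and det Q = −3, so the characteristic polynomial is λ² − (−2)λ + (−3) with roots 1 and −3.
Eigenvectors give P = [[−3, −2], [1, 1]] with P⁻¹ = [[−1, −2], [1, 3]], and Q = P·diag(1, −3)·P⁻¹.
Then Q⁸ = P·diag(1, 6561)·P⁻¹ = [[−3, −13122], [1, 6561]] · [[−1, −2], [1, 3]] = [[−13119, −39360], [6560, 19681]].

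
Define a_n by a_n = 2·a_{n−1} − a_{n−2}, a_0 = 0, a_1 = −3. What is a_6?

With companion matrix C = [[2, −1], [1, 0]], [a_n, a_{n−1}]ᵀ = C·[a_{n−1}, a_{n−2}]ᵀ, so [a_6, a_5]ᵀ = C⁵·[a_1, a_0]ᵀ.
C⁵ = [[6, −5], [5, −4]], giving [a_6, a_5]ᵀ = [[−18], [−15]].

−18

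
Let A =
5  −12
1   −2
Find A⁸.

[[1021, −3060], [255, −764]]

tr A = 3 and det A = 2, so the characteristic polynomial is λ² − (3)λ + (2) with roots 1 and 2.
Eigenvectors give P = [[3, 4], [1, 1]] with P⁻¹ = [[−1, 4], [1, −3]], and A = P·diag(1, 2)·P⁻¹.
Then A⁸ = P·diag(1, 256)·P⁻¹ = [[3, 1024], [1, 256]] · [[−1, 4], [1, −3]] = [[1021, −3060], [255, −764]].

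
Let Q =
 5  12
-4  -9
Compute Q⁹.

[[59045, 118092], [-39364, -78729]]

tr Q = -4 and det Q = 3, so the characteristic polynomial is λ² − (-4)λ + (3) with roots -1 and -3.
Eigenvectors give P = [[-2, -3], [1, 2]] with P⁻¹ = [[-2, -3], [1, 2]], and Q = P·diag(-1, -3)·P⁻¹.
Then Q⁹ = P·diag(-1, -19683)·P⁻¹ = [[2, 59049], [-1, -39366]] · [[-2, -3], [1, 2]] = [[59045, 118092], [-39364, -78729]].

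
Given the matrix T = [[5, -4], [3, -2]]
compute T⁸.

[[1021, -1020], [765, -764]]

tr T = 3 and det T = 2, so the characteristic polynomial is λ² − (3)λ + (2) with roots 2 and 1.
Eigenvectors give P = [[4, 1], [3, 1]] with P⁻¹ = [[1, -1], [-3, 4]], and T = P·diag(2, 1)·P⁻¹.
Then T⁸ = P·diag(256, 1)·P⁻¹ = [[1024, 1], [768, 1]] · [[1, -1], [-3, 4]] = [[1021, -1020], [765, -764]].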